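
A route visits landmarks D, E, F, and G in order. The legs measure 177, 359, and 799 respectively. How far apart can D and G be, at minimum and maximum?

263 ≤ DG ≤ 1335

The maximum is all hops collinear in one direction: 177 + 359 + 799 = 1335.
The longest hop is 799; the others sum to 536. Folding the others back against it leaves at least 799 − 536 = 263.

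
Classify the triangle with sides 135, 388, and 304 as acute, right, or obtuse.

Compare the square of the longest side to the sum of squares of the other two: 135² + 304² = 110641 < 150544 = 388².

obtuse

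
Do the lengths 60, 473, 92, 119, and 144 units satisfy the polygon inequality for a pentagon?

For a pentagon, each side must be shorter than the sum of the others.
Here the longest side is 473, but the remaining 4 sides sum to only 415.

No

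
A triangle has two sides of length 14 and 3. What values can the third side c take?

By the triangle inequality, c must be less than 14 + 3 = 17 and greater than |14 − 3| = 11.

11 < c < 17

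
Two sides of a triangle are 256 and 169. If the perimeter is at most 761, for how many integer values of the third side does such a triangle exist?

249

Triangle inequality: 87 < x < 425. Perimeter ≤ 761 gives x ≤ 761 − 256 − 169 = 336.
So 87 < x ≤ 336; integers 88 through 336: 249 values.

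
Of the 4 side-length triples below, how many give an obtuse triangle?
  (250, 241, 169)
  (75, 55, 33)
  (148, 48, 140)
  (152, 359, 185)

(250,241,169): 169²+241² = 86642 > 62500 = 250² → acute
(75,55,33): 33²+55² = 4114 < 5625 = 75² → obtuse
(148,48,140): 48²+140² = 21904 = 148² → right
(152,359,185): 152+185 ≤ 359, not a triangle
1 of the 4 is obtuse.

1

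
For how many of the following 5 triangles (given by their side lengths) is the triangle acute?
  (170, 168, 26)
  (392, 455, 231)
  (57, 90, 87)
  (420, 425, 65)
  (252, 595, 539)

(170,168,26): 26²+168² = 28900 = 170² → right
(392,455,231): 231²+392² = 207025 = 455² → right
(57,90,87): 57²+87² = 10818 > 8100 = 90² → acute
(420,425,65): 65²+420² = 180625 = 425² → right
(252,595,539): 252²+539² = 354025 = 595² → right
1 of the 5 is acute.

1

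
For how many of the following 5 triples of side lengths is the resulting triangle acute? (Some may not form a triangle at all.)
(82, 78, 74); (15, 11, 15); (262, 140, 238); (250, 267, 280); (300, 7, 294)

(82,78,74): 74²+78² = 11560 > 6724 = 82² → acute
(15,11,15): 11²+15² = 346 > 225 = 15² → acute
(262,140,238): 140²+238² = 76244 > 68644 = 262² → acute
(250,267,280): 250²+267² = 133789 > 78400 = 280² → acute
(300,7,294): 7²+294² = 86485 < 90000 = 300² → obtuse
4 of the 5 are acute.

4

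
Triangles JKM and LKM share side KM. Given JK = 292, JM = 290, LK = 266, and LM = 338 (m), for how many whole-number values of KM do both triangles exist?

From triangle JKM: 2 < KM < 582.
From triangle LKM: 72 < KM < 604.
Intersection: 72 < KM < 582, so integers 73 through 581: 509 values.

509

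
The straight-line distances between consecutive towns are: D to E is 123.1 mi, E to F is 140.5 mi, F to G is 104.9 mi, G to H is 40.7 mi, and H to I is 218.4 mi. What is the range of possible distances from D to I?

0 ≤ DI ≤ 627.6 mi

The maximum is all hops collinear in one direction: 123.1 + 140.5 + 104.9 + 40.7 + 218.4 = 627.6.
The longest hop is 218.4; the others sum to 409.2. Since 218.4 ≤ 409.2, the path can fold back on itself completely, so the minimum distance is 0.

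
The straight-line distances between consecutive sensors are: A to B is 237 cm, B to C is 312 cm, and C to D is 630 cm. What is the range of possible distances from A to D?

The maximum is all hops collinear in one direction: 237 + 312 + 630 = 1179.
The longest hop is 630; the others sum to 549. Folding the others back against it leaves at least 630 − 549 = 81.

81 ≤ AD ≤ 1179 cm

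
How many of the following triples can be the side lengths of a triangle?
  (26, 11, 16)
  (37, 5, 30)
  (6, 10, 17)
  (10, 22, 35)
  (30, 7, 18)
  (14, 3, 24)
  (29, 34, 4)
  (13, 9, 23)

(11,16,26): 11+16 > 26 → valid
(5,30,37): 5+30 ≤ 37 → not valid
(6,10,17): 6+10 ≤ 17 → not valid
(10,22,35): 10+22 ≤ 35 → not valid
(7,18,30): 7+18 ≤ 30 → not valid
(3,14,24): 3+14 ≤ 24 → not valid
(4,29,34): 4+29 ≤ 34 → not valid
(9,13,23): 9+13 ≤ 23 → not valid
1 of the 8 triples forms a triangle.

1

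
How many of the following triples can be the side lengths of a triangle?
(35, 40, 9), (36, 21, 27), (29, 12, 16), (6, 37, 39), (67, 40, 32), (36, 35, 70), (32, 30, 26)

(9,35,40): 9+35 > 40 → valid
(21,27,36): 21+27 > 36 → valid
(12,16,29): 12+16 ≤ 29 → not valid
(6,37,39): 6+37 > 39 → valid
(32,40,67): 32+40 > 67 → valid
(35,36,70): 35+36 > 70 → valid
(26,30,32): 26+30 > 32 → valid
6 of the 7 triples form a triangle.

6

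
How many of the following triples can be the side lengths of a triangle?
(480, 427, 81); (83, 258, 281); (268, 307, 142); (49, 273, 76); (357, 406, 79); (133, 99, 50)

5

(81,427,480): 81+427 > 480 → valid
(83,258,281): 83+258 > 281 → valid
(142,268,307): 142+268 > 307 → valid
(49,76,273): 49+76 ≤ 273 → not valid
(79,357,406): 79+357 > 406 → valid
(50,99,133): 50+99 > 133 → valid
5 of the 6 triples form a triangle.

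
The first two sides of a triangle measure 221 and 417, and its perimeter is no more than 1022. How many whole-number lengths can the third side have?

Triangle inequality: 196 < x < 638. Perimeter ≤ 1022 gives x ≤ 1022 − 221 − 417 = 384.
So 196 < x ≤ 384; integers 197 through 384: 188 values.

188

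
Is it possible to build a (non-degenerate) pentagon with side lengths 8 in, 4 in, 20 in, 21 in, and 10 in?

A pentagon exists iff every side is shorter than the sum of the others — equivalently, the longest side is less than the sum of the rest.
Longest side 21 < 42 (sum of the remaining 4), so yes.

Yes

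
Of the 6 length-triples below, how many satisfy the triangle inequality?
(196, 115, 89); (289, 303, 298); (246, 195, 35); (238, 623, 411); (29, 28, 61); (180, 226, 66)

(89,115,196): 89+115 > 196 → valid
(289,298,303): 289+298 > 303 → valid
(35,195,246): 35+195 ≤ 246 → not valid
(238,411,623): 238+411 > 623 → valid
(28,29,61): 28+29 ≤ 61 → not valid
(66,180,226): 66+180 > 226 → valid
4 of the 6 triples form a triangle.

4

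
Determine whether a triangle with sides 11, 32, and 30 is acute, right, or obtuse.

obtuse

Compare the square of the longest side to the sum of squares of the other two: 11² + 30² = 1021 < 1024 = 32².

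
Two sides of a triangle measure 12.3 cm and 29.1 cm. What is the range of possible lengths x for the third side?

By the triangle inequality, x must be less than 12.3 + 29.1 = 41.4 and greater than |12.3 − 29.1| = 16.8.

16.8 < x < 41.4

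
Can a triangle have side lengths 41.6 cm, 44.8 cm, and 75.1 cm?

Yes

The longest side is 75.1, and the other two sum to 86.4.
Since 86.4 > 75.1, the triangle inequality holds.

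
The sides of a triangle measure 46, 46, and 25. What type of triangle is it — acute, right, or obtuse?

Compare the square of the longest side to the sum of squares of the other two: 25² + 46² = 2741 > 2116 = 46².

acute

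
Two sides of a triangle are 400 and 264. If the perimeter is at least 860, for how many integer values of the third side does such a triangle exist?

468

Triangle inequality: 136 < x < 664. Perimeter ≥ 860 gives x ≥ 860 − 400 − 264 = 196.
So 196 ≤ x < 664; integers 196 through 663: 468 values.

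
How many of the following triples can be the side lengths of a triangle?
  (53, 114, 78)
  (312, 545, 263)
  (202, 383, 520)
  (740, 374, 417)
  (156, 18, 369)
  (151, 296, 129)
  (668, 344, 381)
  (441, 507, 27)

5

(53,78,114): 53+78 > 114 → valid
(263,312,545): 263+312 > 545 → valid
(202,383,520): 202+383 > 520 → valid
(374,417,740): 374+417 > 740 → valid
(18,156,369): 18+156 ≤ 369 → not valid
(129,151,296): 129+151 ≤ 296 → not valid
(344,381,668): 344+381 > 668 → valid
(27,441,507): 27+441 ≤ 507 → not valid
5 of the 8 triples form a triangle.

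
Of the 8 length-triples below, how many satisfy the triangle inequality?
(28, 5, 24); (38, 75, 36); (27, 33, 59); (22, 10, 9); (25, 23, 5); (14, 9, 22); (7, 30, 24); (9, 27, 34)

6

(5,24,28): 5+24 > 28 → valid
(36,38,75): 36+38 ≤ 75 → not valid
(27,33,59): 27+33 > 59 → valid
(9,10,22): 9+10 ≤ 22 → not valid
(5,23,25): 5+23 > 25 → valid
(9,14,22): 9+14 > 22 → valid
(7,24,30): 7+24 > 30 → valid
(9,27,34): 9+27 > 34 → valid
6 of the 8 triples form a triangle.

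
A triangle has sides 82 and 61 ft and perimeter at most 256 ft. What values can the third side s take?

21 < s ≤ 113

Triangle inequality alone gives 21 < s < 143.
The perimeter condition gives s ≤ 256 − 82 − 61 = 113.
Intersecting the two: 21 < s ≤ 113.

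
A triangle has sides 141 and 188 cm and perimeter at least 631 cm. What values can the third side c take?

Triangle inequality alone gives 47 < c < 329.
The perimeter condition gives c ≥ 631 − 141 − 188 = 302.
Intersecting the two: 302 ≤ c < 329.

302 ≤ c < 329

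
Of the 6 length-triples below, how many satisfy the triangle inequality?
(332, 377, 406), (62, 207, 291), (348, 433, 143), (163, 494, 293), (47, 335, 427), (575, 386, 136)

2

(332,377,406): 332+377 > 406 → valid
(62,207,291): 62+207 ≤ 291 → not valid
(143,348,433): 143+348 > 433 → valid
(163,293,494): 163+293 ≤ 494 → not valid
(47,335,427): 47+335 ≤ 427 → not valid
(136,386,575): 136+386 ≤ 575 → not valid
2 of the 6 triples form a triangle.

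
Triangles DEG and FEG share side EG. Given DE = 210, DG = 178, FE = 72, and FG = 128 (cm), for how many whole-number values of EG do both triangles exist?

143

From triangle DEG: 32 < EG < 388.
From triangle FEG: 56 < EG < 200.
Intersection: 56 < EG < 200, so integers 57 through 199: 143 values.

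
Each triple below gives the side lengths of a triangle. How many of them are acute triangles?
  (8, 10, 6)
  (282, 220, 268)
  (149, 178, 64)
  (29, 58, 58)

(8,10,6): 6²+8² = 100 = 10² → right
(282,220,268): 220²+268² = 120224 > 79524 = 282² → acute
(149,178,64): 64²+149² = 26297 < 31684 = 178² → obtuse
(29,58,58): 29²+58² = 4205 > 3364 = 58² → acute
2 of the 4 are acute.

2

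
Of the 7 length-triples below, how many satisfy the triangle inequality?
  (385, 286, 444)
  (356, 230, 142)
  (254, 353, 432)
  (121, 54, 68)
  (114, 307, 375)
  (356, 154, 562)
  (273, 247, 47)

6

(286,385,444): 286+385 > 444 → valid
(142,230,356): 142+230 > 356 → valid
(254,353,432): 254+353 > 432 → valid
(54,68,121): 54+68 > 121 → valid
(114,307,375): 114+307 > 375 → valid
(154,356,562): 154+356 ≤ 562 → not valid
(47,247,273): 47+247 > 273 → valid
6 of the 7 triples form a triangle.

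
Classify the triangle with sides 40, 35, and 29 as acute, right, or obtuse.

acute

Compare the square of the longest side to the sum of squares of the other two: 29² + 35² = 2066 > 1600 = 40².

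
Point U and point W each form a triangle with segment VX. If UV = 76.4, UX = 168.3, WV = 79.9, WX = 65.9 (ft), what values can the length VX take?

91.9 < VX < 145.8

From triangle UVX: |76.4 − 168.3| < VX < 76.4 + 168.3, i.e. 91.9 < VX < 244.7.
From triangle WVX: 14.0 < VX < 145.8.
Both must hold, so VX lies in the intersection.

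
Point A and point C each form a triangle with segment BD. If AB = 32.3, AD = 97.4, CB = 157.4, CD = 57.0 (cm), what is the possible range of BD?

From triangle ABD: |32.3 − 97.4| < BD < 32.3 + 97.4, i.e. 65.1 < BD < 129.7.
From triangle CBD: 100.4 < BD < 214.4.
Both must hold, so BD lies in the intersection.

100.4 < BD < 129.7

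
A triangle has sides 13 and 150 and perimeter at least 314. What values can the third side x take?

151 ≤ x < 163

Triangle inequality alone gives 137 < x < 163.
The perimeter condition gives x ≥ 314 − 13 − 150 = 151.
Intersecting the two: 151 ≤ x < 163.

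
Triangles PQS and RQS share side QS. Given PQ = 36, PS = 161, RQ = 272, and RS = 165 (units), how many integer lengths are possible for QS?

71

From triangle PQS: 125 < QS < 197.
From triangle RQS: 107 < QS < 437.
Intersection: 125 < QS < 197, so integers 126 through 196: 71 values.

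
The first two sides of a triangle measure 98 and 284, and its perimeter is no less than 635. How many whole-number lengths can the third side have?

Triangle inequality: 186 < x < 382. Perimeter ≥ 635 gives x ≥ 635 − 98 − 284 = 253.
So 253 ≤ x < 382; integers 253 through 381: 129 values.

129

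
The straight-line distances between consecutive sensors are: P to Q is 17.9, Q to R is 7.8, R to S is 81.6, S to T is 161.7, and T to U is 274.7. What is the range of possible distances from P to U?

The maximum is all hops collinear in one direction: 17.9 + 7.8 + 81.6 + 161.7 + 274.7 = 543.7.
The longest hop is 274.7; the others sum to 269.0. Folding the others back against it leaves at least 274.7 − 269.0 = 5.7.

5.7 ≤ PU ≤ 543.7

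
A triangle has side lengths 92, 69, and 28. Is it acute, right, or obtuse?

Compare the square of the longest side to the sum of squares of the other two: 28² + 69² = 5545 < 8464 = 92².

obtuse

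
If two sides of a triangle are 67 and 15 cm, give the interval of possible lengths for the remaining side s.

By the triangle inequality, s must be less than 67 + 15 = 82 and greater than |67 − 15| = 52.

52 < s < 82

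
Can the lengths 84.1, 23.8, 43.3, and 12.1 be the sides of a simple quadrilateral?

No

For a quadrilateral, each side must be shorter than the sum of the others.
Here the longest side is 84.1, but the remaining 3 sides sum to only 79.2.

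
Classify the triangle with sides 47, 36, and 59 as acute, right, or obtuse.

Compare the square of the longest side to the sum of squares of the other two: 36² + 47² = 3505 > 3481 = 59².

acute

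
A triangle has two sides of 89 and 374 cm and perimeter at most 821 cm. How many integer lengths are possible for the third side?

Triangle inequality: 285 < x < 463. Perimeter ≤ 821 gives x ≤ 821 − 89 − 374 = 358.
So 285 < x ≤ 358; integers 286 through 358: 73 values.

73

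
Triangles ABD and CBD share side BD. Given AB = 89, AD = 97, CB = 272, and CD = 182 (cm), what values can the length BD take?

90 < BD < 186

From triangle ABD: |89 − 97| < BD < 89 + 97, i.e. 8 < BD < 186.
From triangle CBD: 90 < BD < 454.
Both must hold, so BD lies in the intersection.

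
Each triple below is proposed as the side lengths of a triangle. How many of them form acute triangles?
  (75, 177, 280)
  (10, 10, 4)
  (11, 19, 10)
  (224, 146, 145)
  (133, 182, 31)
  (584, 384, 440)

(75,177,280): 75+177 ≤ 280, not a triangle
(10,10,4): 4²+10² = 116 > 100 = 10² → acute
(11,19,10): 10²+11² = 221 < 361 = 19² → obtuse
(224,146,145): 145²+146² = 42341 < 50176 = 224² → obtuse
(133,182,31): 31+133 ≤ 182, not a triangle
(584,384,440): 384²+440² = 341056 = 584² → right
1 of the 6 is acute.

1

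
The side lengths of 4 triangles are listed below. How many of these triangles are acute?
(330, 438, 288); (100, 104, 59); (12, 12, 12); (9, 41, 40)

2

(330,438,288): 288²+330² = 191844 = 438² → right
(100,104,59): 59²+100² = 13481 > 10816 = 104² → acute
(12,12,12): 12²+12² = 288 > 144 = 12² → acute
(9,41,40): 9²+40² = 1681 = 41² → right
2 of the 4 are acute.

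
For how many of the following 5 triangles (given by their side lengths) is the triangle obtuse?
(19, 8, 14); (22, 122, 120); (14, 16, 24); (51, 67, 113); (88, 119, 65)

4

(19,8,14): 8²+14² = 260 < 361 = 19² → obtuse
(22,122,120): 22²+120² = 14884 = 122² → right
(14,16,24): 14²+16² = 452 < 576 = 24² → obtuse
(51,67,113): 51²+67² = 7090 < 12769 = 113² → obtuse
(88,119,65): 65²+88² = 11969 < 14161 = 119² → obtuse
4 of the 5 are obtuse.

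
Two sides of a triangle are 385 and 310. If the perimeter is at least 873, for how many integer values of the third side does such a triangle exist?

517

Triangle inequality: 75 < x < 695. Perimeter ≥ 873 gives x ≥ 873 − 385 − 310 = 178.
So 178 ≤ x < 695; integers 178 through 694: 517 values.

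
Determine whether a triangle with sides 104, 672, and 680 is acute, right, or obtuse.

right

Compare the square of the longest side to the sum of squares of the other two: 104² + 672² = 462400 = 680².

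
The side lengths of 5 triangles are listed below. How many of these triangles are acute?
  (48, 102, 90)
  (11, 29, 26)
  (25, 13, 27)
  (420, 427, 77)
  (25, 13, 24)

2

(48,102,90): 48²+90² = 10404 = 102² → right
(11,29,26): 11²+26² = 797 < 841 = 29² → obtuse
(25,13,27): 13²+25² = 794 > 729 = 27² → acute
(420,427,77): 77²+420² = 182329 = 427² → right
(25,13,24): 13²+24² = 745 > 625 = 25² → acute
2 of the 5 are acute.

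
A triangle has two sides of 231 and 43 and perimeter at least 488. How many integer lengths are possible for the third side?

Triangle inequality: 188 < x < 274. Perimeter ≥ 488 gives x ≥ 488 − 231 − 43 = 214.
So 214 ≤ x < 274; integers 214 through 273: 60 values.

60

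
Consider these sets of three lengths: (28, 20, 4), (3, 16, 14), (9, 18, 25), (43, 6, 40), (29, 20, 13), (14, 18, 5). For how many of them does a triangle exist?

(4,20,28): 4+20 ≤ 28 → not valid
(3,14,16): 3+14 > 16 → valid
(9,18,25): 9+18 > 25 → valid
(6,40,43): 6+40 > 43 → valid
(13,20,29): 13+20 > 29 → valid
(5,14,18): 5+14 > 18 → valid
5 of the 6 triples form a triangle.

5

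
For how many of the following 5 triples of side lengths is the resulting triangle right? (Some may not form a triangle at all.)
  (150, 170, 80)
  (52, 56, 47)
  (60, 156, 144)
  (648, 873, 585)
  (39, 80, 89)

(150,170,80): 80²+150² = 28900 = 170² → right
(52,56,47): 47²+52² = 4913 > 3136 = 56² → acute
(60,156,144): 60²+144² = 24336 = 156² → right
(648,873,585): 585²+648² = 762129 = 873² → right
(39,80,89): 39²+80² = 7921 = 89² → right
4 of the 5 are right.

4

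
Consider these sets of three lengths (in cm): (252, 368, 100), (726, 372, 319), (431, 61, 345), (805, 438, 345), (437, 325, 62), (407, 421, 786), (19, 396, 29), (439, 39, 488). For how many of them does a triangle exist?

1

(100,252,368): 100+252 ≤ 368 → not valid
(319,372,726): 319+372 ≤ 726 → not valid
(61,345,431): 61+345 ≤ 431 → not valid
(345,438,805): 345+438 ≤ 805 → not valid
(62,325,437): 62+325 ≤ 437 → not valid
(407,421,786): 407+421 > 786 → valid
(19,29,396): 19+29 ≤ 396 → not valid
(39,439,488): 39+439 ≤ 488 → not valid
1 of the 8 triples forms a triangle.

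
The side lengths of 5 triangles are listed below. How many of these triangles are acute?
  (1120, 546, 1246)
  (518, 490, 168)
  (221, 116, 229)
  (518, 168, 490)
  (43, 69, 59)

2

(1120,546,1246): 546²+1120² = 1552516 = 1246² → right
(518,490,168): 168²+490² = 268324 = 518² → right
(221,116,229): 116²+221² = 62297 > 52441 = 229² → acute
(518,168,490): 168²+490² = 268324 = 518² → right
(43,69,59): 43²+59² = 5330 > 4761 = 69² → acute
2 of the 5 are acute.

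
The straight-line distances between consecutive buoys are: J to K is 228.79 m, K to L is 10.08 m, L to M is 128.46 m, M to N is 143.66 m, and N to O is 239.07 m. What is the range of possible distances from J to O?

The maximum is all hops collinear in one direction: 228.79 + 10.08 + 128.46 + 143.66 + 239.07 = 750.06.
The longest hop is 239.07; the others sum to 510.99. Since 239.07 ≤ 510.99, the path can fold back on itself completely, so the minimum distance is 0.

0 ≤ JO ≤ 750.06 m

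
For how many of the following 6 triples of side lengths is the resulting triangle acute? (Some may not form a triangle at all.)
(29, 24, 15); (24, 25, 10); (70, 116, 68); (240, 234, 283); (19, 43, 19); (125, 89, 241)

(29,24,15): 15²+24² = 801 < 841 = 29² → obtuse
(24,25,10): 10²+24² = 676 > 625 = 25² → acute
(70,116,68): 68²+70² = 9524 < 13456 = 116² → obtuse
(240,234,283): 234²+240² = 112356 > 80089 = 283² → acute
(19,43,19): 19+19 ≤ 43, not a triangle
(125,89,241): 89+125 ≤ 241, not a triangle
2 of the 6 are acute.

2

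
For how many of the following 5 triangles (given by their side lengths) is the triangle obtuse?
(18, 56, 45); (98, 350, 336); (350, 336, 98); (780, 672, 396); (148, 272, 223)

(18,56,45): 18²+45² = 2349 < 3136 = 56² → obtuse
(98,350,336): 98²+336² = 122500 = 350² → right
(350,336,98): 98²+336² = 122500 = 350² → right
(780,672,396): 396²+672² = 608400 = 780² → right
(148,272,223): 148²+223² = 71633 < 73984 = 272² → obtuse
2 of the 5 are obtuse.

2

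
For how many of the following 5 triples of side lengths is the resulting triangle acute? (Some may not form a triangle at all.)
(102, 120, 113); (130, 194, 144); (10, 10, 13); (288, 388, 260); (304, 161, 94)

(102,120,113): 102²+113² = 23173 > 14400 = 120² → acute
(130,194,144): 130²+144² = 37636 = 194² → right
(10,10,13): 10²+10² = 200 > 169 = 13² → acute
(288,388,260): 260²+288² = 150544 = 388² → right
(304,161,94): 94+161 ≤ 304, not a triangle
2 of the 5 are acute.

2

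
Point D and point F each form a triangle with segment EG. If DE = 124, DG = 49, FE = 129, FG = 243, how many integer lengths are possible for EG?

58

From triangle DEG: 75 < EG < 173.
From triangle FEG: 114 < EG < 372.
Intersection: 114 < EG < 173, so integers 115 through 172: 58 values.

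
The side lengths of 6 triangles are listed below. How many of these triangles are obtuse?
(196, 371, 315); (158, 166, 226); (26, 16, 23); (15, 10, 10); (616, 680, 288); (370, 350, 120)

1

(196,371,315): 196²+315² = 137641 = 371² → right
(158,166,226): 158²+166² = 52520 > 51076 = 226² → acute
(26,16,23): 16²+23² = 785 > 676 = 26² → acute
(15,10,10): 10²+10² = 200 < 225 = 15² → obtuse
(616,680,288): 288²+616² = 462400 = 680² → right
(370,350,120): 120²+350² = 136900 = 370² → right
1 of the 6 is obtuse.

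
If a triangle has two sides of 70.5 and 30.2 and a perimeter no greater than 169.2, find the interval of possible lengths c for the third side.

40.3 < c ≤ 68.5

Triangle inequality alone gives 40.3 < c < 100.7.
The perimeter condition gives c ≤ 169.2 − 70.5 − 30.2 = 68.5.
Intersecting the two: 40.3 < c ≤ 68.5.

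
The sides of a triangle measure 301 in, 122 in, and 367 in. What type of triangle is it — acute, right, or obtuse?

obtuse

Compare the square of the longest side to the sum of squares of the other two: 122² + 301² = 105485 < 134689 = 367².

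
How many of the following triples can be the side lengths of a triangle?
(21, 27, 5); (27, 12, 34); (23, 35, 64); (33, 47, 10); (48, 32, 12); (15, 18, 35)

1

(5,21,27): 5+21 ≤ 27 → not valid
(12,27,34): 12+27 > 34 → valid
(23,35,64): 23+35 ≤ 64 → not valid
(10,33,47): 10+33 ≤ 47 → not valid
(12,32,48): 12+32 ≤ 48 → not valid
(15,18,35): 15+18 ≤ 35 → not valid
1 of the 6 triples forms a triangle.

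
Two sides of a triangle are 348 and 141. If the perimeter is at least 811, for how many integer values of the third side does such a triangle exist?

167

Triangle inequality: 207 < x < 489. Perimeter ≥ 811 gives x ≥ 811 − 348 − 141 = 322.
So 322 ≤ x < 489; integers 322 through 488: 167 values.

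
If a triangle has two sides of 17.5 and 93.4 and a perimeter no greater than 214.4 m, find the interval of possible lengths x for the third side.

Triangle inequality alone gives 75.9 < x < 110.9.
The perimeter condition gives x ≤ 214.4 − 17.5 − 93.4 = 103.5.
Intersecting the two: 75.9 < x ≤ 103.5.

75.9 < x ≤ 103.5 m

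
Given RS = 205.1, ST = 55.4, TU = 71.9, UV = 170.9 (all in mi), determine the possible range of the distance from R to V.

0 ≤ RV ≤ 503.3 mi

The maximum is all hops collinear in one direction: 205.1 + 55.4 + 71.9 + 170.9 = 503.3.
The longest hop is 205.1; the others sum to 298.2. Since 205.1 ≤ 298.2, the path can fold back on itself completely, so the minimum distance is 0.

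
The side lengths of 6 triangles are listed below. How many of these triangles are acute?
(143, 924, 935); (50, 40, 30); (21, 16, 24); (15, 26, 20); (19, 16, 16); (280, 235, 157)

(143,924,935): 143²+924² = 874225 = 935² → right
(50,40,30): 30²+40² = 2500 = 50² → right
(21,16,24): 16²+21² = 697 > 576 = 24² → acute
(15,26,20): 15²+20² = 625 < 676 = 26² → obtuse
(19,16,16): 16²+16² = 512 > 361 = 19² → acute
(280,235,157): 157²+235² = 79874 > 78400 = 280² → acute
3 of the 6 are acute.

3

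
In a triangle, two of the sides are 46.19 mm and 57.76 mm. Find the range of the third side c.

By the triangle inequality, c must be less than 46.19 + 57.76 = 103.95 and greater than |46.19 − 57.76| = 11.57.

11.57 < c < 103.95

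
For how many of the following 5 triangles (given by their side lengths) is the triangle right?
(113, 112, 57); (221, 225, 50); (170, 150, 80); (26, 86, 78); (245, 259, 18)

1

(113,112,57): 57²+112² = 15793 > 12769 = 113² → acute
(221,225,50): 50²+221² = 51341 > 50625 = 225² → acute
(170,150,80): 80²+150² = 28900 = 170² → right
(26,86,78): 26²+78² = 6760 < 7396 = 86² → obtuse
(245,259,18): 18²+245² = 60349 < 67081 = 259² → obtuse
1 of the 5 is right.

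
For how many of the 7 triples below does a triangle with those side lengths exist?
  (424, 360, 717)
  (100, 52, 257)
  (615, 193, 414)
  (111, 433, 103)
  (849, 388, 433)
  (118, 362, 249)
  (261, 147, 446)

(360,424,717): 360+424 > 717 → valid
(52,100,257): 52+100 ≤ 257 → not valid
(193,414,615): 193+414 ≤ 615 → not valid
(103,111,433): 103+111 ≤ 433 → not valid
(388,433,849): 388+433 ≤ 849 → not valid
(118,249,362): 118+249 > 362 → valid
(147,261,446): 147+261 ≤ 446 → not valid
2 of the 7 triples form a triangle.

2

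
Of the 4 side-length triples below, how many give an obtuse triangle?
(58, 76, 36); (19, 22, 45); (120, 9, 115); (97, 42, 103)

(58,76,36): 36²+58² = 4660 < 5776 = 76² → obtuse
(19,22,45): 19+22 ≤ 45, not a triangle
(120,9,115): 9²+115² = 13306 < 14400 = 120² → obtuse
(97,42,103): 42²+97² = 11173 > 10609 = 103² → acute
2 of the 4 are obtuse.

2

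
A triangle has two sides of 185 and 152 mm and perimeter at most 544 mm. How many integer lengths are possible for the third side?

174

Triangle inequality: 33 < x < 337. Perimeter ≤ 544 gives x ≤ 544 − 185 − 152 = 207.
So 33 < x ≤ 207; integers 34 through 207: 174 values.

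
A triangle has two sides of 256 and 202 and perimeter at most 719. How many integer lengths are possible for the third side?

Triangle inequality: 54 < x < 458. Perimeter ≤ 719 gives x ≤ 719 − 256 − 202 = 261.
So 54 < x ≤ 261; integers 55 through 261: 207 values.

207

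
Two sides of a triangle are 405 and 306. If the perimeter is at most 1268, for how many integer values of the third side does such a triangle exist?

458

Triangle inequality: 99 < x < 711. Perimeter ≤ 1268 gives x ≤ 1268 − 405 − 306 = 557.
So 99 < x ≤ 557; integers 100 through 557: 458 values.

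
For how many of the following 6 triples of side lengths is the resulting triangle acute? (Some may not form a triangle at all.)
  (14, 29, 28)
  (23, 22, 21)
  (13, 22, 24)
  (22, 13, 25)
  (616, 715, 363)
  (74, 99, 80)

5

(14,29,28): 14²+28² = 980 > 841 = 29² → acute
(23,22,21): 21²+22² = 925 > 529 = 23² → acute
(13,22,24): 13²+22² = 653 > 576 = 24² → acute
(22,13,25): 13²+22² = 653 > 625 = 25² → acute
(616,715,363): 363²+616² = 511225 = 715² → right
(74,99,80): 74²+80² = 11876 > 9801 = 99² → acute
5 of the 6 are acute.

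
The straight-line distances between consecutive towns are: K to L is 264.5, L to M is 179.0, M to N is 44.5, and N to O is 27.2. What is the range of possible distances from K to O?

13.8 ≤ KO ≤ 515.2

The maximum is all hops collinear in one direction: 264.5 + 179.0 + 44.5 + 27.2 = 515.2.
The longest hop is 264.5; the others sum to 250.7. Folding the others back against it leaves at least 264.5 − 250.7 = 13.8.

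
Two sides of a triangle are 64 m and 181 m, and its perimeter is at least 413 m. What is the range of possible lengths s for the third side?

Triangle inequality alone gives 117 < s < 245.
The perimeter condition gives s ≥ 413 − 64 − 181 = 168.
Intersecting the two: 168 ≤ s < 245.

168 ≤ s < 245 m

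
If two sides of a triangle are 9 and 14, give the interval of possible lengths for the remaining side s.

5 < s < 23

By the triangle inequality, s must be less than 9 + 14 = 23 and greater than |9 − 14| = 5.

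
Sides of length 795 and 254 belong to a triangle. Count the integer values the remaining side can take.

507

The third side lies in the open interval (541, 1049).
Integers from 542 to 1048 inclusive: 1048 − 542 + 1 = 507.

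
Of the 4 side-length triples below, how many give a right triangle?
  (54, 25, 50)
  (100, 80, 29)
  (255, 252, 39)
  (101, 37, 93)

(54,25,50): 25²+50² = 3125 > 2916 = 54² → acute
(100,80,29): 29²+80² = 7241 < 10000 = 100² → obtuse
(255,252,39): 39²+252² = 65025 = 255² → right
(101,37,93): 37²+93² = 10018 < 10201 = 101² → obtuse
1 of the 4 is right.

1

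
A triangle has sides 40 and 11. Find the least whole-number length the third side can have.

30

The third side must be strictly greater than |40 − 11| = 29.
The smallest integer above 29 is 30.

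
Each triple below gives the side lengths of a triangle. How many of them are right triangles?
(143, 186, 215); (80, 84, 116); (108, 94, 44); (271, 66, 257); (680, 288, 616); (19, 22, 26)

2

(143,186,215): 143²+186² = 55045 > 46225 = 215² → acute
(80,84,116): 80²+84² = 13456 = 116² → right
(108,94,44): 44²+94² = 10772 < 11664 = 108² → obtuse
(271,66,257): 66²+257² = 70405 < 73441 = 271² → obtuse
(680,288,616): 288²+616² = 462400 = 680² → right
(19,22,26): 19²+22² = 845 > 676 = 26² → acute
2 of the 6 are right.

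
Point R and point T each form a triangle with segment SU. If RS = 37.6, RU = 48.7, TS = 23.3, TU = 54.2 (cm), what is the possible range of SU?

From triangle RSU: |37.6 − 48.7| < SU < 37.6 + 48.7, i.e. 11.1 < SU < 86.3.
From triangle TSU: 30.9 < SU < 77.5.
Both must hold, so SU lies in the intersection.

30.9 < SU < 77.5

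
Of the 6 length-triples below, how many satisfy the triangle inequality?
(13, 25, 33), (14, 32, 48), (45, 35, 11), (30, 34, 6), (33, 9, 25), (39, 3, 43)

4

(13,25,33): 13+25 > 33 → valid
(14,32,48): 14+32 ≤ 48 → not valid
(11,35,45): 11+35 > 45 → valid
(6,30,34): 6+30 > 34 → valid
(9,25,33): 9+25 > 33 → valid
(3,39,43): 3+39 ≤ 43 → not valid
4 of the 6 triples form a triangle.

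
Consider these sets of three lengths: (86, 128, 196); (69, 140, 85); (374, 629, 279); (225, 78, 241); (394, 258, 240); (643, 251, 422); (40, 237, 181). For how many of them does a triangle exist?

6

(86,128,196): 86+128 > 196 → valid
(69,85,140): 69+85 > 140 → valid
(279,374,629): 279+374 > 629 → valid
(78,225,241): 78+225 > 241 → valid
(240,258,394): 240+258 > 394 → valid
(251,422,643): 251+422 > 643 → valid
(40,181,237): 40+181 ≤ 237 → not valid
6 of the 7 triples form a triangle.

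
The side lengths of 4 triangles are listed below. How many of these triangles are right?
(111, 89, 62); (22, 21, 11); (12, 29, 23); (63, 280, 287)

(111,89,62): 62²+89² = 11765 < 12321 = 111² → obtuse
(22,21,11): 11²+21² = 562 > 484 = 22² → acute
(12,29,23): 12²+23² = 673 < 841 = 29² → obtuse
(63,280,287): 63²+280² = 82369 = 287² → right
1 of the 4 is right.

1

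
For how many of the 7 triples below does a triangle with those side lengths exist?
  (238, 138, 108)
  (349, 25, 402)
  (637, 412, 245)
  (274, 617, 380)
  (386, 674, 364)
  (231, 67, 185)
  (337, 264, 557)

(108,138,238): 108+138 > 238 → valid
(25,349,402): 25+349 ≤ 402 → not valid
(245,412,637): 245+412 > 637 → valid
(274,380,617): 274+380 > 617 → valid
(364,386,674): 364+386 > 674 → valid
(67,185,231): 67+185 > 231 → valid
(264,337,557): 264+337 > 557 → valid
6 of the 7 triples form a triangle.

6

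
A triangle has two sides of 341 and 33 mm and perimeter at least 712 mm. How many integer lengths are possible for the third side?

Triangle inequality: 308 < x < 374. Perimeter ≥ 712 gives x ≥ 712 − 341 − 33 = 338.
So 338 ≤ x < 374; integers 338 through 373: 36 values.

36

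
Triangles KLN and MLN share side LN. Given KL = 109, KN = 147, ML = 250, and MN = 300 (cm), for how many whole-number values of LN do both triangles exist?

From triangle KLN: 38 < LN < 256.
From triangle MLN: 50 < LN < 550.
Intersection: 50 < LN < 256, so integers 51 through 255: 205 values.

205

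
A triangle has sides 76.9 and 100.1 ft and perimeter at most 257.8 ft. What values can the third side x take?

Triangle inequality alone gives 23.2 < x < 177.0.
The perimeter condition gives x ≤ 257.8 − 76.9 − 100.1 = 80.8.
Intersecting the two: 23.2 < x ≤ 80.8.

23.2 < x ≤ 80.8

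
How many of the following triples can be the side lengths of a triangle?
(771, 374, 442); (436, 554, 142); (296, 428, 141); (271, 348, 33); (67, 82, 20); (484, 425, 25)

(374,442,771): 374+442 > 771 → valid
(142,436,554): 142+436 > 554 → valid
(141,296,428): 141+296 > 428 → valid
(33,271,348): 33+271 ≤ 348 → not valid
(20,67,82): 20+67 > 82 → valid
(25,425,484): 25+425 ≤ 484 → not valid
4 of the 6 triples form a triangle.

4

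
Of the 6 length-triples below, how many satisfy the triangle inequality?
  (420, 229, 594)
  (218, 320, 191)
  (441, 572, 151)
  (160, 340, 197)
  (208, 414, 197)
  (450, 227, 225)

5

(229,420,594): 229+420 > 594 → valid
(191,218,320): 191+218 > 320 → valid
(151,441,572): 151+441 > 572 → valid
(160,197,340): 160+197 > 340 → valid
(197,208,414): 197+208 ≤ 414 → not valid
(225,227,450): 225+227 > 450 → valid
5 of the 6 triples form a triangle.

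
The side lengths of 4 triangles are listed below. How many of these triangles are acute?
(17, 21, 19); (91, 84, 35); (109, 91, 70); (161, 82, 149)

3

(17,21,19): 17²+19² = 650 > 441 = 21² → acute
(91,84,35): 35²+84² = 8281 = 91² → right
(109,91,70): 70²+91² = 13181 > 11881 = 109² → acute
(161,82,149): 82²+149² = 28925 > 25921 = 161² → acute
3 of the 4 are acute.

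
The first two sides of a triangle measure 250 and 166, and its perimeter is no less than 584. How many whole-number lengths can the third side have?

248

Triangle inequality: 84 < x < 416. Perimeter ≥ 584 gives x ≥ 584 − 250 − 166 = 168.
So 168 ≤ x < 416; integers 168 through 415: 248 values.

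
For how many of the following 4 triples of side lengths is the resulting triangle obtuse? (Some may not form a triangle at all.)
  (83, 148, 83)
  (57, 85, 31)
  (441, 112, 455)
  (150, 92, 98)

(83,148,83): 83²+83² = 13778 < 21904 = 148² → obtuse
(57,85,31): 31²+57² = 4210 < 7225 = 85² → obtuse
(441,112,455): 112²+441² = 207025 = 455² → right
(150,92,98): 92²+98² = 18068 < 22500 = 150² → obtuse
3 of the 4 are obtuse.

3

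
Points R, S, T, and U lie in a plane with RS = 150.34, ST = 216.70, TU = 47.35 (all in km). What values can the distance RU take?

The maximum is all hops collinear in one direction: 150.34 + 216.70 + 47.35 = 414.39.
The longest hop is 216.70; the others sum to 197.69. Folding the others back against it leaves at least 216.70 − 197.69 = 19.01.

19.01 ≤ RU ≤ 414.39 km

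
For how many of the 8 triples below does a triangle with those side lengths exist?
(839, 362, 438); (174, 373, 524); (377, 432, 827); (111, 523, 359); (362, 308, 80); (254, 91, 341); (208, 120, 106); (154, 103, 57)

(362,438,839): 362+438 ≤ 839 → not valid
(174,373,524): 174+373 > 524 → valid
(377,432,827): 377+432 ≤ 827 → not valid
(111,359,523): 111+359 ≤ 523 → not valid
(80,308,362): 80+308 > 362 → valid
(91,254,341): 91+254 > 341 → valid
(106,120,208): 106+120 > 208 → valid
(57,103,154): 57+103 > 154 → valid
5 of the 8 triples form a triangle.

5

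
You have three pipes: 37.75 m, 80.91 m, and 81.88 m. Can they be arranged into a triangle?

Yes

The longest side is 81.88, and the other two sum to 118.66.
Since 118.66 > 81.88, the triangle inequality holds.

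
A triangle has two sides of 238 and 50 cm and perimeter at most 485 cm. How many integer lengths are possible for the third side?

Triangle inequality: 188 < x < 288. Perimeter ≤ 485 gives x ≤ 485 − 238 − 50 = 197.
So 188 < x ≤ 197; integers 189 through 197: 9 values.

9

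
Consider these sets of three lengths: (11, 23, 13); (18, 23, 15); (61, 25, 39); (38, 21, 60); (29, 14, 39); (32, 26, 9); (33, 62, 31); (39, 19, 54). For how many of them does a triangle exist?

(11,13,23): 11+13 > 23 → valid
(15,18,23): 15+18 > 23 → valid
(25,39,61): 25+39 > 61 → valid
(21,38,60): 21+38 ≤ 60 → not valid
(14,29,39): 14+29 > 39 → valid
(9,26,32): 9+26 > 32 → valid
(31,33,62): 31+33 > 62 → valid
(19,39,54): 19+39 > 54 → valid
7 of the 8 triples form a triangle.

7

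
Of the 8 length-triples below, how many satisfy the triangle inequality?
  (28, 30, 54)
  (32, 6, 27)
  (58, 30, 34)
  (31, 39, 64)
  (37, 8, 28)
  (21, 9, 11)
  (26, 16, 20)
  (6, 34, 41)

5

(28,30,54): 28+30 > 54 → valid
(6,27,32): 6+27 > 32 → valid
(30,34,58): 30+34 > 58 → valid
(31,39,64): 31+39 > 64 → valid
(8,28,37): 8+28 ≤ 37 → not valid
(9,11,21): 9+11 ≤ 21 → not valid
(16,20,26): 16+20 > 26 → valid
(6,34,41): 6+34 ≤ 41 → not valid
5 of the 8 triples form a triangle.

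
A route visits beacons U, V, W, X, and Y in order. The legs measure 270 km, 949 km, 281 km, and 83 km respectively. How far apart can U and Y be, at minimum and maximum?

315 ≤ UY ≤ 1583 km

The maximum is all hops collinear in one direction: 270 + 949 + 281 + 83 = 1583.
The longest hop is 949; the others sum to 634. Folding the others back against it leaves at least 949 − 634 = 315.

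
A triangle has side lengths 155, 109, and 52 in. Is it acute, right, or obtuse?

obtuse

Compare the square of the longest side to the sum of squares of the other two: 52² + 109² = 14585 < 24025 = 155².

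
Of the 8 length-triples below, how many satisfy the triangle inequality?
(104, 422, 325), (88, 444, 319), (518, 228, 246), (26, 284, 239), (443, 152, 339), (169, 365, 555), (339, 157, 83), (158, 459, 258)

(104,325,422): 104+325 > 422 → valid
(88,319,444): 88+319 ≤ 444 → not valid
(228,246,518): 228+246 ≤ 518 → not valid
(26,239,284): 26+239 ≤ 284 → not valid
(152,339,443): 152+339 > 443 → valid
(169,365,555): 169+365 ≤ 555 → not valid
(83,157,339): 83+157 ≤ 339 → not valid
(158,258,459): 158+258 ≤ 459 → not valid
2 of the 8 triples form a triangle.

2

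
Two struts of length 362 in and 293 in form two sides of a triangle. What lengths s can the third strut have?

69 < s < 655

By the triangle inequality, s must be less than 362 + 293 = 655 and greater than |362 − 293| = 69.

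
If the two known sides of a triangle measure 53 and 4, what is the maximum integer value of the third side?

56

The third side must be strictly less than 53 + 4 = 57.
The largest integer below 57 is 56.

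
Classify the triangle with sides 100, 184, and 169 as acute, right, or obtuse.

acute

Compare the square of the longest side to the sum of squares of the other two: 100² + 169² = 38561 > 33856 = 184².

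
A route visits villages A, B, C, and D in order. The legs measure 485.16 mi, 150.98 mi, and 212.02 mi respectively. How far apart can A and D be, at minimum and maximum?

The maximum is all hops collinear in one direction: 485.16 + 150.98 + 212.02 = 848.16.
The longest hop is 485.16; the others sum to 363.00. Folding the others back against it leaves at least 485.16 − 363.00 = 122.16.

122.16 ≤ AD ≤ 848.16 mi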